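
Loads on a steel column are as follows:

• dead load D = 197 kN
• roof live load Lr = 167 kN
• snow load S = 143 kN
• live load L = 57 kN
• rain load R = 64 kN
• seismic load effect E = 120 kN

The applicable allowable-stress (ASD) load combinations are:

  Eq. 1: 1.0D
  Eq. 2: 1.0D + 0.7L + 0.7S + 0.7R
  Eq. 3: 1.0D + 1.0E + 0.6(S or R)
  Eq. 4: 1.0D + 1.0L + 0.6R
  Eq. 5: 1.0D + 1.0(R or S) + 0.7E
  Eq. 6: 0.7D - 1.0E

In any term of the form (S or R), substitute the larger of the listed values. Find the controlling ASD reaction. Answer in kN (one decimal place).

424.0 kN

(S or R) → S = 143 kN; (R or S) → S = 143 kN.
Eq. 1: 1.0(197) = 197.0
Eq. 2: 1.0(197) + 0.7(57) + 0.7(143) + 0.7(64) = 197.0 + 39.9 + 100.1 + 44.8 = 381.8
Eq. 3: 1.0(197) + 1.0(120) + 0.6(143) = 197.0 + 120.0 + 85.8 = 402.8
Eq. 4: 1.0(197) + 1.0(57) + 0.6(64) = 197.0 + 57.0 + 38.4 = 292.4
Eq. 5: 1.0(197) + 1.0(143) + 0.7(120) = 197.0 + 143.0 + 84.0 = 424.0
Eq. 6: 0.7(197) - 1.0(120) = 137.9 - 120.0 = 17.9
Maximum is from combination 5.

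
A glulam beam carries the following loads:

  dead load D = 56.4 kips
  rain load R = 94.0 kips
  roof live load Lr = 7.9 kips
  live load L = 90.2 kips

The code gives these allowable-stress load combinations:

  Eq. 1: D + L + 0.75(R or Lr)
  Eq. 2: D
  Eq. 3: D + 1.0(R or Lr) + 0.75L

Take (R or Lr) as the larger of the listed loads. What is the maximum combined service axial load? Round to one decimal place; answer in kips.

218.1 kips

(R or Lr) → R = 94.0 kips.
Eq. 1: 1.0(56.4) + 1.0(90.2) + 0.75(94.0) = 56.4 + 90.2 + 70.5 = 217.1
Eq. 2: 1.0(56.4) = 56.4
Eq. 3: 1.0(56.4) + 1.0(94.0) + 0.75(90.2) = 56.4 + 94.0 + 67.7 = 218.1
Combination 3 governs: P = 218.1 kips.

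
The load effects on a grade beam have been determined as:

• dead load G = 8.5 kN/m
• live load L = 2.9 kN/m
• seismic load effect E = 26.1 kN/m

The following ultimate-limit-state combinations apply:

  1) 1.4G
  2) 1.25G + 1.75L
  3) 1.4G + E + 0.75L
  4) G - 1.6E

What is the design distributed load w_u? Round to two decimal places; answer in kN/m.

1) 1.4(8.5) = 11.90
2) 1.25(8.5) + 1.75(2.9) = 15.70
3) 1.4(8.5) + 1.0(26.1) + 0.75(2.9) = 11.90 + 26.10 + 2.18 = 40.18
4) 1.0(8.5) - 1.6(26.1) = 8.50 - 41.76 = -33.26
Combination 3 governs: w_u = 40.18 kN/m.

40.18 kN/m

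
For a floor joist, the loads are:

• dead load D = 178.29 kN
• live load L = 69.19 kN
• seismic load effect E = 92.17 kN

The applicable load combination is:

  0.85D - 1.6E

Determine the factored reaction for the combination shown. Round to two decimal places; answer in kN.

0.85(178.29) - 1.6(92.17) = 4.07
V_u = 4.07 kN.

4.07 kN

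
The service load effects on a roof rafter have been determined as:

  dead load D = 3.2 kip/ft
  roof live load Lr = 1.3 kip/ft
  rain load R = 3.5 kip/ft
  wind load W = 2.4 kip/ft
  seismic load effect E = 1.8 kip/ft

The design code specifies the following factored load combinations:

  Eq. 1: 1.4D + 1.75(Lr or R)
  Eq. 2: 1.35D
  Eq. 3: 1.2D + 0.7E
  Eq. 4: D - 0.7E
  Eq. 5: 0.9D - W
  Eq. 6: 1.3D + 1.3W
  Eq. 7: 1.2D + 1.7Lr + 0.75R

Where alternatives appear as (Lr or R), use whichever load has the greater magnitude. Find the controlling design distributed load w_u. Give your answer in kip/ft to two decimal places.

(Lr or R) → R = 3.5 kip/ft.
Eq. 1: 1.4(3.2) + 1.75(3.5) = 4.48 + 6.13 = 10.61
Eq. 2: 1.35(3.2) = 4.32
Eq. 3: 1.2(3.2) + 0.7(1.8) = 3.84 + 1.26 = 5.10
Eq. 4: 1.0(3.2) - 0.7(1.8) = 3.20 - 1.26 = 1.94
Eq. 5: 0.9(3.2) - 1.0(2.4) = 2.88 - 2.40 = 0.48
Eq. 6: 1.3(3.2) + 1.3(2.4) = 4.16 + 3.12 = 7.28
Eq. 7: 1.2(3.2) + 1.7(1.3) + 0.75(3.5) = 3.84 + 2.21 + 2.63 = 8.68
Combination 1 governs: w_u = 10.61 kip/ft.

10.61 kip/ft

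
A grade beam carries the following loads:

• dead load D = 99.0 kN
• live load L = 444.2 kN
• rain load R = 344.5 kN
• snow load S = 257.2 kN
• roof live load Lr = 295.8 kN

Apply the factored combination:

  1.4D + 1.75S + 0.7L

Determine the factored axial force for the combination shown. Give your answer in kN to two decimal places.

899.64 kN

1.4(99.0) + 1.75(257.2) + 0.7(444.2) = 138.60 + 450.10 + 310.94 = 899.64
N_u = 899.64 kN.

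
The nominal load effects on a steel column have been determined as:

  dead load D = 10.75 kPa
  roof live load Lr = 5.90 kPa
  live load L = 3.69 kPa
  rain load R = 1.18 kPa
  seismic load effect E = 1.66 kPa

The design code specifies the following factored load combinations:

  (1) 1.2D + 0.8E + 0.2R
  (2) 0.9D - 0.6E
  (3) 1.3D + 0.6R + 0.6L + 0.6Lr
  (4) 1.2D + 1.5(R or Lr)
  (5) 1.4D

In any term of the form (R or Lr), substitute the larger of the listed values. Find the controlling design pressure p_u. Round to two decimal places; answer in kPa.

21.75 kPa

(R or Lr) → Lr = 5.90 kPa.
(1) 1.2(10.75) + 0.8(1.66) + 0.2(1.18) = 14.46
(2) 0.9(10.75) - 0.6(1.66) = 9.68 - 1.00 = 8.68
(3) 1.3(10.75) + 0.6(1.18) + 0.6(3.69) + 0.6(5.90) = 13.98 + 0.71 + 2.21 + 3.54 = 20.44
(4) 1.2(10.75) + 1.5(5.90) = 12.90 + 8.85 = 21.75
(5) 1.4(10.75) = 15.05
Maximum is from combination 4.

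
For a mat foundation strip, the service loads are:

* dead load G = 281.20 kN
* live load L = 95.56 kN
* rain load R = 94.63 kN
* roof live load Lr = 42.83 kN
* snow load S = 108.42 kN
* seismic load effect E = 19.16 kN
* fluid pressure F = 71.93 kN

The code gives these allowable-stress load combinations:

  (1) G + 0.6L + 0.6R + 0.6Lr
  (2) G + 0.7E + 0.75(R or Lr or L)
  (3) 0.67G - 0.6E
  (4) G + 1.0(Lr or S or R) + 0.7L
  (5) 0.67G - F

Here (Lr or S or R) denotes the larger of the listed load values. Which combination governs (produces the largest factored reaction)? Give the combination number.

Combination 4

(R or Lr or L) → L = 95.56 kN; (Lr or S or R) → S = 108.42 kN.
(1) 1.0(281.20) + 0.6(95.56) + 0.6(94.63) + 0.6(42.83) = 421.01
(2) 1.0(281.20) + 0.7(19.16) + 0.75(95.56) = 366.28
(3) 0.67(281.20) - 0.6(19.16) = 176.91
(4) 1.0(281.20) + 1.0(108.42) + 0.7(95.56) = 456.51
(5) 0.67(281.20) - 1.0(71.93) = 116.47
The largest value is 456.51 kN from combination 4.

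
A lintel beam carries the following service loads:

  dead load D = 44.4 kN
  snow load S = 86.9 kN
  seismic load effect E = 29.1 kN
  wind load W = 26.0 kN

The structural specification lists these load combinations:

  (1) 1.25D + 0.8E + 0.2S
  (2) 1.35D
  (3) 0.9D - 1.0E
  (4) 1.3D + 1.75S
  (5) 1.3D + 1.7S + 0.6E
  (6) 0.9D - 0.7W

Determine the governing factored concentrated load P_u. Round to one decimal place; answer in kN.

(1) 1.25(44.4) + 0.8(29.1) + 0.2(86.9) = 55.5 + 23.3 + 17.4 = 96.2
(2) 1.35(44.4) = 59.9
(3) 0.9(44.4) - 1.0(29.1) = 40.0 - 29.1 = 10.9
(4) 1.3(44.4) + 1.75(86.9) = 57.7 + 152.1 = 209.8
(5) 1.3(44.4) + 1.7(86.9) + 0.6(29.1) = 57.7 + 147.7 + 17.5 = 222.9
(6) 0.9(44.4) - 0.7(26.0) = 40.0 - 18.2 = 21.8
Maximum is from combination 5.

222.9 kN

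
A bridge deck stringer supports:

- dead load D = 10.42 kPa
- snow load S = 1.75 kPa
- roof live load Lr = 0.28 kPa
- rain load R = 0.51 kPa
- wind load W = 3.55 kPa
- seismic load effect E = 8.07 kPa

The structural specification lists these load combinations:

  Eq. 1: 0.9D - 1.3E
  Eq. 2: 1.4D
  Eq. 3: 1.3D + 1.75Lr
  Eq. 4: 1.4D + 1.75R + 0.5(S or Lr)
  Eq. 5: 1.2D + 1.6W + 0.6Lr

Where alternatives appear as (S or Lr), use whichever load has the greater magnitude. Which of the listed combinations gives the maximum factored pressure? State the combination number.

(S or Lr) → S = 1.75 kPa.
Eq. 1: 0.9(10.42) - 1.3(8.07) = -1.11
Eq. 2: 1.4(10.42) = 14.59
Eq. 3: 1.3(10.42) + 1.75(0.28) = 14.04
Eq. 4: 1.4(10.42) + 1.75(0.51) + 0.5(1.75) = 16.36
Eq. 5: 1.2(10.42) + 1.6(3.55) + 0.6(0.28) = 18.35
The largest value is 18.35 kPa from combination 5.

Combination 5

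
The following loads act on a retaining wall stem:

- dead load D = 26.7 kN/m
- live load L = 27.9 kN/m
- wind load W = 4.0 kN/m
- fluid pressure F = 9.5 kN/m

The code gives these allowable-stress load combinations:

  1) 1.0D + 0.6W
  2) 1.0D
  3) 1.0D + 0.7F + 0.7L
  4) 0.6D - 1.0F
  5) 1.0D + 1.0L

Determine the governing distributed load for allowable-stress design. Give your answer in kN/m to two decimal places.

54.60 kN/m

1) 1.0(26.7) + 0.6(4.0) = 26.70 + 2.40 = 29.10
2) 1.0(26.7) = 26.70
3) 1.0(26.7) + 0.7(9.5) + 0.7(27.9) = 26.70 + 6.65 + 19.53 = 52.88
4) 0.6(26.7) - 1.0(9.5) = 16.02 - 9.50 = 6.52
5) 1.0(26.7) + 1.0(27.9) = 26.70 + 27.90 = 54.60
Maximum is from combination 5.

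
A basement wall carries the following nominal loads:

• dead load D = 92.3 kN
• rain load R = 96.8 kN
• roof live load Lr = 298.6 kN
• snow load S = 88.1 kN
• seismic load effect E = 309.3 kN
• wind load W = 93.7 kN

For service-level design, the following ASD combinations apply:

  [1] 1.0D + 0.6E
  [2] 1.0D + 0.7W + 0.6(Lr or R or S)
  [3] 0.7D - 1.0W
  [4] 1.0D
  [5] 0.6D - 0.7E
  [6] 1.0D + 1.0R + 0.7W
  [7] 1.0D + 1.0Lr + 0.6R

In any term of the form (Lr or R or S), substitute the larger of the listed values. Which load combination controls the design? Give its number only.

(Lr or R or S) → Lr = 298.6 kN.
[1] 1.0(92.3) + 0.6(309.3) = 92.30 + 185.58 = 277.88
[2] 1.0(92.3) + 0.7(93.7) + 0.6(298.6) = 92.30 + 65.59 + 179.16 = 337.05
[3] 0.7(92.3) - 1.0(93.7) = 64.61 - 93.70 = -29.09
[4] 1.0(92.3) = 92.30
[5] 0.6(92.3) - 0.7(309.3) = 55.38 - 216.51 = -161.13
[6] 1.0(92.3) + 1.0(96.8) + 0.7(93.7) = 92.30 + 96.80 + 65.59 = 254.69
[7] 1.0(92.3) + 1.0(298.6) + 0.6(96.8) = 92.30 + 298.60 + 58.08 = 448.98
The largest value is 448.98 kN from combination 7.

Combination 7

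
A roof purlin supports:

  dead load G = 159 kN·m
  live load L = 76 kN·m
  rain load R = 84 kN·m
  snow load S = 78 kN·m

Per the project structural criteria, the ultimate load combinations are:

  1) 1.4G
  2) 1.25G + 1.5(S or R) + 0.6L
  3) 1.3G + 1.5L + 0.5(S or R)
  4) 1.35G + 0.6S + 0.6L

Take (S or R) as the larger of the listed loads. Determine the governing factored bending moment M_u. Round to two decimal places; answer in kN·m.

(S or R) → R = 84 kN·m.
1) 1.4(159) = 222.60
2) 1.25(159) + 1.5(84) + 0.6(76) = 198.75 + 126.00 + 45.60 = 370.35
3) 1.3(159) + 1.5(76) + 0.5(84) = 206.70 + 114.00 + 42.00 = 362.70
4) 1.35(159) + 0.6(78) + 0.6(76) = 214.65 + 46.80 + 45.60 = 307.05
Maximum is from combination 2.

370.35 kN·m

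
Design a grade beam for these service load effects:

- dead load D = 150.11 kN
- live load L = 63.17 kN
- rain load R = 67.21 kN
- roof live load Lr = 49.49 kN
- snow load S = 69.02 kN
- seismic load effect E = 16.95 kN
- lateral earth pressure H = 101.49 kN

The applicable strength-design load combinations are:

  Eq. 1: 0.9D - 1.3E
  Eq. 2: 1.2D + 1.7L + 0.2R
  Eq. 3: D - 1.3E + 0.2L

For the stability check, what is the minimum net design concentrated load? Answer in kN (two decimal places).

Eq. 1: 0.9(150.11) - 1.3(16.95) = 135.10 - 22.04 = 113.06
Eq. 2: 1.2(150.11) + 1.7(63.17) + 0.2(67.21) = 180.13 + 107.39 + 13.44 = 300.96
Eq. 3: 1.0(150.11) - 1.3(16.95) + 0.2(63.17) = 140.71
Combination 1 gives the minimum: 113.06 kN.

113.06 kN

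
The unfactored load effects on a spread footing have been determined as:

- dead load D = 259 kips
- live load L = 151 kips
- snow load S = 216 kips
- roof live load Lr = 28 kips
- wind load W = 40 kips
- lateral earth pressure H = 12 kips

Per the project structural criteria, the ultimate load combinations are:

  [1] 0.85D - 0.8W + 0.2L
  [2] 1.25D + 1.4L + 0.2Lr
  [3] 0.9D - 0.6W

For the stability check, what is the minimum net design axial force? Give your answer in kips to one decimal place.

209.1 kips

[1] 0.85(259) - 0.8(40) + 0.2(151) = 218.4
[2] 1.25(259) + 1.4(151) + 0.2(28) = 540.8
[3] 0.9(259) - 0.6(40) = 209.1
Combination 3 gives the minimum: 209.1 kips.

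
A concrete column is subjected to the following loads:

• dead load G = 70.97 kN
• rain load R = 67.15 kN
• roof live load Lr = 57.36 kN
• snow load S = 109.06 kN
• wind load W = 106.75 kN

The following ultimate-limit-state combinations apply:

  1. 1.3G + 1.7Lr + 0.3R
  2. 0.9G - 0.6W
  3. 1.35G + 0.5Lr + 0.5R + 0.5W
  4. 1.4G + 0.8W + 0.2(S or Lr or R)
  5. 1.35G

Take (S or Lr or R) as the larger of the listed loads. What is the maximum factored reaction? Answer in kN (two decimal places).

(S or Lr or R) → S = 109.06 kN.
1. 1.3(70.97) + 1.7(57.36) + 0.3(67.15) = 92.26 + 97.51 + 20.15 = 209.92
2. 0.9(70.97) - 0.6(106.75) = 63.87 - 64.05 = -0.18
3. 1.35(70.97) + 0.5(57.36) + 0.5(67.15) + 0.5(106.75) = 211.44
4. 1.4(70.97) + 0.8(106.75) + 0.2(109.06) = 99.36 + 85.40 + 21.81 = 206.57
5. 1.35(70.97) = 95.81
Combination 3 governs: V_u = 211.44 kN.

211.44 kN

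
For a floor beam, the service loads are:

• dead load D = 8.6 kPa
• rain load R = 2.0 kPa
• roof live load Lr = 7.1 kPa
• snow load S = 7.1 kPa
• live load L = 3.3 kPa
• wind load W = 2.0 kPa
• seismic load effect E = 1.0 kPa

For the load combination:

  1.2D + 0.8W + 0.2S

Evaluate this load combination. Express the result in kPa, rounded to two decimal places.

1.2(8.6) + 0.8(2.0) + 0.2(7.1) = 13.34
p_u = 13.34 kPa.

13.34 kPa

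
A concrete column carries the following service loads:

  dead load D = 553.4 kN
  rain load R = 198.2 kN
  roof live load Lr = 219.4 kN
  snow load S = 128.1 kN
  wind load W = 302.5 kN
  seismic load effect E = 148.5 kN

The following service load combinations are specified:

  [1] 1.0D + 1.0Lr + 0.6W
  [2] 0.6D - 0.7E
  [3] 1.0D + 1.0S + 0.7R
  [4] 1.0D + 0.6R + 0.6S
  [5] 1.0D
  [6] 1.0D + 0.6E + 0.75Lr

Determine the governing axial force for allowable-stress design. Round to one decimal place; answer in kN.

[1] 1.0(553.4) + 1.0(219.4) + 0.6(302.5) = 553.4 + 219.4 + 181.5 = 954.3
[2] 0.6(553.4) - 0.7(148.5) = 228.1
[3] 1.0(553.4) + 1.0(128.1) + 0.7(198.2) = 553.4 + 128.1 + 138.7 = 820.2
[4] 1.0(553.4) + 0.6(198.2) + 0.6(128.1) = 553.4 + 118.9 + 76.9 = 749.2
[5] 1.0(553.4) = 553.4
[6] 1.0(553.4) + 0.6(148.5) + 0.75(219.4) = 553.4 + 89.1 + 164.6 = 807.1
Combination 1 governs: N = 954.3 kN.

954.3 kN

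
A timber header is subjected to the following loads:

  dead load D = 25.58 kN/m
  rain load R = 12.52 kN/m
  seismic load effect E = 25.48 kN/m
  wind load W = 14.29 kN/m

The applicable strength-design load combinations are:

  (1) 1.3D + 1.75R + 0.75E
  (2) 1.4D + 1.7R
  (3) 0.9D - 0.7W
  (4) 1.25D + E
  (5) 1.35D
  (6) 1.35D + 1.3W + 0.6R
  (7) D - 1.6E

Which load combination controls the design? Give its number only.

Combination 1

(1) 1.3(25.58) + 1.75(12.52) + 0.75(25.48) = 74.27
(2) 1.4(25.58) + 1.7(12.52) = 57.10
(3) 0.9(25.58) - 0.7(14.29) = 13.02
(4) 1.25(25.58) + 1.0(25.48) = 57.46
(5) 1.35(25.58) = 34.53
(6) 1.35(25.58) + 1.3(14.29) + 0.6(12.52) = 60.62
(7) 1.0(25.58) - 1.6(25.48) = -15.19
The largest value is 74.27 kN/m from combination 1.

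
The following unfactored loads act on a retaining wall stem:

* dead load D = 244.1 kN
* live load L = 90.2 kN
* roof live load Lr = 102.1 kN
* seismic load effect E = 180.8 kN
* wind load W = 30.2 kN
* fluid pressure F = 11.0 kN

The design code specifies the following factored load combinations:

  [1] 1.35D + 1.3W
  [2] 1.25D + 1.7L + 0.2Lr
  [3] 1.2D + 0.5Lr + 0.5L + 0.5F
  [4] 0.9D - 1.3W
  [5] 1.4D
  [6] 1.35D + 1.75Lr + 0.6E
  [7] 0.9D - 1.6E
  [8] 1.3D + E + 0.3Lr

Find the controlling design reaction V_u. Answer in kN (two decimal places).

[1] 1.35(244.1) + 1.3(30.2) = 329.54 + 39.26 = 368.80
[2] 1.25(244.1) + 1.7(90.2) + 0.2(102.1) = 305.13 + 153.34 + 20.42 = 478.89
[3] 1.2(244.1) + 0.5(102.1) + 0.5(90.2) + 0.5(11.0) = 292.92 + 51.05 + 45.10 + 5.50 = 394.57
[4] 0.9(244.1) - 1.3(30.2) = 219.69 - 39.26 = 180.43
[5] 1.4(244.1) = 341.74
[6] 1.35(244.1) + 1.75(102.1) + 0.6(180.8) = 616.69
[7] 0.9(244.1) - 1.6(180.8) = 219.69 - 289.28 = -69.59
[8] 1.3(244.1) + 1.0(180.8) + 0.3(102.1) = 317.33 + 180.80 + 30.63 = 528.76
The controlling combination is 6, giving 616.69 kN.

616.69 kN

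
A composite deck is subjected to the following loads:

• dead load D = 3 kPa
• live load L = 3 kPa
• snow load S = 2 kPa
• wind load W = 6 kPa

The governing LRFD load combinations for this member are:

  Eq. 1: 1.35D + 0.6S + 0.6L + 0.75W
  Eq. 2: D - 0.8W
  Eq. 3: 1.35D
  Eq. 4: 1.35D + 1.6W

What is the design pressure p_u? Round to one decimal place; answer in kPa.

13.7 kPa

Eq. 1: 1.35(3) + 0.6(2) + 0.6(3) + 0.75(6) = 4.1 + 1.2 + 1.8 + 4.5 = 11.6
Eq. 2: 1.0(3) - 0.8(6) = 3.0 - 4.8 = -1.8
Eq. 3: 1.35(3) = 4.1
Eq. 4: 1.35(3) + 1.6(6) = 4.1 + 9.6 = 13.7
The controlling combination is 4, giving 13.7 kPa.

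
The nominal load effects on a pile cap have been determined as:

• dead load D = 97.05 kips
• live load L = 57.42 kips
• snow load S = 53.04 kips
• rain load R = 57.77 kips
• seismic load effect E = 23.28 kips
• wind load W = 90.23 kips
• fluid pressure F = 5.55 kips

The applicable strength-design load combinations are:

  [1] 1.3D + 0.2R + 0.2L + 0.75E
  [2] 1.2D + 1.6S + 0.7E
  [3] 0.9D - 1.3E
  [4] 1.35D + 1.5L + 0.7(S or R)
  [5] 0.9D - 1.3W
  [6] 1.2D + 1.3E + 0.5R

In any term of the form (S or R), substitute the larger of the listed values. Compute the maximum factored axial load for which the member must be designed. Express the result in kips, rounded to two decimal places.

(S or R) → R = 57.77 kips.
[1] 1.3(97.05) + 0.2(57.77) + 0.2(57.42) + 0.75(23.28) = 126.17 + 11.55 + 11.48 + 17.46 = 166.66
[2] 1.2(97.05) + 1.6(53.04) + 0.7(23.28) = 116.46 + 84.86 + 16.30 = 217.62
[3] 0.9(97.05) - 1.3(23.28) = 57.08
[4] 1.35(97.05) + 1.5(57.42) + 0.7(57.77) = 131.02 + 86.13 + 40.44 = 257.59
[5] 0.9(97.05) - 1.3(90.23) = 87.35 - 117.30 = -29.95
[6] 1.2(97.05) + 1.3(23.28) + 0.5(57.77) = 116.46 + 30.26 + 28.89 = 175.61
Maximum is from combination 4.

257.59 kips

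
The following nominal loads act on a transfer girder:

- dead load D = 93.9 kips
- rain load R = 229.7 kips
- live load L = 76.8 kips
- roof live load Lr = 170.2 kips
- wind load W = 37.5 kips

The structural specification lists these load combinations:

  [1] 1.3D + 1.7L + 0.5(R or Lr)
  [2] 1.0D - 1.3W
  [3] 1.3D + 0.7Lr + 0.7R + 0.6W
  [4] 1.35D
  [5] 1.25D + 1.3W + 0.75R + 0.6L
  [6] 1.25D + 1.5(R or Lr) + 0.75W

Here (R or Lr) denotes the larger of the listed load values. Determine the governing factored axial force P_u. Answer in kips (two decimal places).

(R or Lr) → R = 229.7 kips.
[1] 1.3(93.9) + 1.7(76.8) + 0.5(229.7) = 367.48
[2] 1.0(93.9) - 1.3(37.5) = 45.15
[3] 1.3(93.9) + 0.7(170.2) + 0.7(229.7) + 0.6(37.5) = 424.50
[4] 1.35(93.9) = 126.77
[5] 1.25(93.9) + 1.3(37.5) + 0.75(229.7) + 0.6(76.8) = 384.48
[6] 1.25(93.9) + 1.5(229.7) + 0.75(37.5) = 490.05
The controlling combination is 6, giving 490.05 kips.

490.05 kips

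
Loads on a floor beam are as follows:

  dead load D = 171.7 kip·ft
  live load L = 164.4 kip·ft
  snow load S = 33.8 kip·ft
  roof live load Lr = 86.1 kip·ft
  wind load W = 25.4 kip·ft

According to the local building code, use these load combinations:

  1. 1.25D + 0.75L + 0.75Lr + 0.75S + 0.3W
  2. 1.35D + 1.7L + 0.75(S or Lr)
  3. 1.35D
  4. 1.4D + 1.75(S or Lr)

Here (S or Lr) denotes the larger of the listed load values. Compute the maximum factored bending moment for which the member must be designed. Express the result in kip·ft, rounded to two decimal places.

(S or Lr) → Lr = 86.1 kip·ft.
1. 1.25(171.7) + 0.75(164.4) + 0.75(86.1) + 0.75(33.8) + 0.3(25.4) = 435.47
2. 1.35(171.7) + 1.7(164.4) + 0.75(86.1) = 575.85
3. 1.35(171.7) = 231.80
4. 1.4(171.7) + 1.75(86.1) = 240.38 + 150.68 = 391.06
Maximum is from combination 2.

575.85 kip·ft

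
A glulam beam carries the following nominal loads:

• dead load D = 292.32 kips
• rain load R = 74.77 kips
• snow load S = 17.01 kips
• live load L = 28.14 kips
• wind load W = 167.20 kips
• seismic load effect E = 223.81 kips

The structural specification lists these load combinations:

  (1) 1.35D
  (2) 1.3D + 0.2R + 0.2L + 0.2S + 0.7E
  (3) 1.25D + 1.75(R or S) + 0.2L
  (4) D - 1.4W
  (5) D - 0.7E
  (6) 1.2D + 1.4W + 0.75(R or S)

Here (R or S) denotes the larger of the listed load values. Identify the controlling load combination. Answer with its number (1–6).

Combination 6

(R or S) → R = 74.77 kips.
(1) 1.35(292.32) = 394.63
(2) 1.3(292.32) + 0.2(74.77) + 0.2(28.14) + 0.2(17.01) + 0.7(223.81) = 380.02 + 14.95 + 5.63 + 3.40 + 156.67 = 560.67
(3) 1.25(292.32) + 1.75(74.77) + 0.2(28.14) = 365.40 + 130.85 + 5.63 = 501.88
(4) 1.0(292.32) - 1.4(167.20) = 292.32 - 234.08 = 58.24
(5) 1.0(292.32) - 0.7(223.81) = 292.32 - 156.67 = 135.65
(6) 1.2(292.32) + 1.4(167.20) + 0.75(74.77) = 350.78 + 234.08 + 56.08 = 640.94
The largest value is 640.94 kips from combination 6.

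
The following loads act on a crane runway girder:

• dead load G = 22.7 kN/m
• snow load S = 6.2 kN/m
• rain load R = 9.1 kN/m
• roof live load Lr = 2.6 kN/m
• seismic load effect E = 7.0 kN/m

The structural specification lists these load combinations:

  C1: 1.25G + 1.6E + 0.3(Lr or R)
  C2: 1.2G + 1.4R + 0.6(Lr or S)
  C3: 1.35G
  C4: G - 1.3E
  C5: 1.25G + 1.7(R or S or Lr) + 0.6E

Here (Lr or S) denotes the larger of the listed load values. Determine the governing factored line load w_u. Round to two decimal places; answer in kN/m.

48.05 kN/m

(Lr or R) → R = 9.1 kN/m; (Lr or S) → S = 6.2 kN/m; (R or S or Lr) → R = 9.1 kN/m.
C1: 1.25(22.7) + 1.6(7.0) + 0.3(9.1) = 28.38 + 11.20 + 2.73 = 42.31
C2: 1.2(22.7) + 1.4(9.1) + 0.6(6.2) = 27.24 + 12.74 + 3.72 = 43.70
C3: 1.35(22.7) = 30.65
C4: 1.0(22.7) - 1.3(7.0) = 22.70 - 9.10 = 13.60
C5: 1.25(22.7) + 1.7(9.1) + 0.6(7.0) = 28.38 + 15.47 + 4.20 = 48.05
Combination 5 governs: w_u = 48.05 kN/m.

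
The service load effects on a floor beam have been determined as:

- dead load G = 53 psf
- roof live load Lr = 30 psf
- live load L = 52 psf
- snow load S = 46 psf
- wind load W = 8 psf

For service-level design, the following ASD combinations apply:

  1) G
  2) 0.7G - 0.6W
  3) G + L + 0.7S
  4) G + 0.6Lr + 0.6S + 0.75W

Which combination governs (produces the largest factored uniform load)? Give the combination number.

Combination 3

1) 1.0(53) = 53.0
2) 0.7(53) - 0.6(8) = 37.1 - 4.8 = 32.3
3) 1.0(53) + 1.0(52) + 0.7(46) = 53.0 + 52.0 + 32.2 = 137.2
4) 1.0(53) + 0.6(30) + 0.6(46) + 0.75(8) = 53.0 + 18.0 + 27.6 + 6.0 = 104.6
The largest value is 137.2 psf from combination 3.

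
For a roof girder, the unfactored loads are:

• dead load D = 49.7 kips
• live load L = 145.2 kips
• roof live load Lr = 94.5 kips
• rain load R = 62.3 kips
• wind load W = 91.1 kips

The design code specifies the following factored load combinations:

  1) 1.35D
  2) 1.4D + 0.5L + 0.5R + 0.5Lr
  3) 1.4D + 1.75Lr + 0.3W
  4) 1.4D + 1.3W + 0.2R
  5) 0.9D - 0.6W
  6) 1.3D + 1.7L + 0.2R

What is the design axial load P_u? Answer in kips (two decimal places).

1) 1.35(49.7) = 67.10
2) 1.4(49.7) + 0.5(145.2) + 0.5(62.3) + 0.5(94.5) = 69.58 + 72.60 + 31.15 + 47.25 = 220.58
3) 1.4(49.7) + 1.75(94.5) + 0.3(91.1) = 69.58 + 165.38 + 27.33 = 262.29
4) 1.4(49.7) + 1.3(91.1) + 0.2(62.3) = 69.58 + 118.43 + 12.46 = 200.47
5) 0.9(49.7) - 0.6(91.1) = 44.73 - 54.66 = -9.93
6) 1.3(49.7) + 1.7(145.2) + 0.2(62.3) = 64.61 + 246.84 + 12.46 = 323.91
Maximum is from combination 6.

323.91 kips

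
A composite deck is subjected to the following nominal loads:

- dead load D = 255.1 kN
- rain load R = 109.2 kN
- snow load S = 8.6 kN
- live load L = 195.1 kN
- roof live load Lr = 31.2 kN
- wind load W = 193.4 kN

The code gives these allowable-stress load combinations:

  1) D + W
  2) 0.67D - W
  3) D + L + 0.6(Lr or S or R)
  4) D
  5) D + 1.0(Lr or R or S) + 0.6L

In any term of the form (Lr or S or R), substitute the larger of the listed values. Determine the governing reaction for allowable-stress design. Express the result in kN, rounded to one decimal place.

(Lr or S or R) → R = 109.2 kN; (Lr or R or S) → R = 109.2 kN.
1) 1.0(255.1) + 1.0(193.4) = 448.5
2) 0.67(255.1) - 1.0(193.4) = -22.5
3) 1.0(255.1) + 1.0(195.1) + 0.6(109.2) = 515.7
4) 1.0(255.1) = 255.1
5) 1.0(255.1) + 1.0(109.2) + 0.6(195.1) = 481.4
The controlling combination is 3, giving 515.7 kN.

515.7 kN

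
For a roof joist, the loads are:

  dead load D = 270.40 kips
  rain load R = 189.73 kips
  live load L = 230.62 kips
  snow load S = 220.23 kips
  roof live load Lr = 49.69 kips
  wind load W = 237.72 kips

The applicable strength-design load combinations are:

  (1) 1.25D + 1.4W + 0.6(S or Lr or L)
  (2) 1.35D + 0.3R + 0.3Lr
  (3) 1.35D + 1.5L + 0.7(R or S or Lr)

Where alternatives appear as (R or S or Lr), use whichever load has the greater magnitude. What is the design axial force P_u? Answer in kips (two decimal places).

865.13 kips

(S or Lr or L) → L = 230.62 kips; (R or S or Lr) → S = 220.23 kips.
(1) 1.25(270.40) + 1.4(237.72) + 0.6(230.62) = 338.00 + 332.81 + 138.37 = 809.18
(2) 1.35(270.40) + 0.3(189.73) + 0.3(49.69) = 365.04 + 56.92 + 14.91 = 436.87
(3) 1.35(270.40) + 1.5(230.62) + 0.7(220.23) = 365.04 + 345.93 + 154.16 = 865.13
The controlling combination is 3, giving 865.13 kips.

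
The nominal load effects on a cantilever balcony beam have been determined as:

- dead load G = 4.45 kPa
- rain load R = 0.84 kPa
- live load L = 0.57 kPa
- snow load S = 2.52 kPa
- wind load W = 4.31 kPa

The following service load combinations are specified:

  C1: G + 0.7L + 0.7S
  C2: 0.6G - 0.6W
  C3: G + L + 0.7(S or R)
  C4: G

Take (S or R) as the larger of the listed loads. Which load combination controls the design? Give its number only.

(S or R) → S = 2.52 kPa.
C1: 1.0(4.45) + 0.7(0.57) + 0.7(2.52) = 4.45 + 0.40 + 1.76 = 6.61
C2: 0.6(4.45) - 0.6(4.31) = 2.67 - 2.59 = 0.08
C3: 1.0(4.45) + 1.0(0.57) + 0.7(2.52) = 4.45 + 0.57 + 1.76 = 6.78
C4: 1.0(4.45) = 4.45
The largest value is 6.78 kPa from combination 3.

Combination 3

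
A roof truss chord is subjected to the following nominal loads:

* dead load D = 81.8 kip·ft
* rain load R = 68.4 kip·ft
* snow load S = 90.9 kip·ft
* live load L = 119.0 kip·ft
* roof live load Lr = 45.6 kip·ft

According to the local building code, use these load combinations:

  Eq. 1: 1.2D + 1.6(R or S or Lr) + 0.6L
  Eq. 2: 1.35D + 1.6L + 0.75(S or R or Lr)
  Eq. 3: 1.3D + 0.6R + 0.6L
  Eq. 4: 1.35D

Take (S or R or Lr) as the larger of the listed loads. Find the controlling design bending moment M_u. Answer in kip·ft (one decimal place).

369.0 kip·ft

(R or S or Lr) → S = 90.9 kip·ft; (S or R or Lr) → S = 90.9 kip·ft.
Eq. 1: 1.2(81.8) + 1.6(90.9) + 0.6(119.0) = 98.2 + 145.4 + 71.4 = 315.0
Eq. 2: 1.35(81.8) + 1.6(119.0) + 0.75(90.9) = 110.4 + 190.4 + 68.2 = 369.0
Eq. 3: 1.3(81.8) + 0.6(68.4) + 0.6(119.0) = 218.8
Eq. 4: 1.35(81.8) = 110.4
Maximum is from combination 2.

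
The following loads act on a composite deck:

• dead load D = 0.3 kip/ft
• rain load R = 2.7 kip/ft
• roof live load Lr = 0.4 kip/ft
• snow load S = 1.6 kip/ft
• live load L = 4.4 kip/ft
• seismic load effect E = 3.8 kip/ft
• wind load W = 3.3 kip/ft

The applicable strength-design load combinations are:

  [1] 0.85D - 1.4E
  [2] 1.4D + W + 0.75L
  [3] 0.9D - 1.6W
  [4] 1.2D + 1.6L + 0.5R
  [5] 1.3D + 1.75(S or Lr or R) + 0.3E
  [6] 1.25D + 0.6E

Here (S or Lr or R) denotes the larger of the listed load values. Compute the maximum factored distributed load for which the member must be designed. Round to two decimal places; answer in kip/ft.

8.75 kip/ft

(S or Lr or R) → R = 2.7 kip/ft.
[1] 0.85(0.3) - 1.4(3.8) = -5.07
[2] 1.4(0.3) + 1.0(3.3) + 0.75(4.4) = 0.42 + 3.30 + 3.30 = 7.02
[3] 0.9(0.3) - 1.6(3.3) = 0.27 - 5.28 = -5.01
[4] 1.2(0.3) + 1.6(4.4) + 0.5(2.7) = 0.36 + 7.04 + 1.35 = 8.75
[5] 1.3(0.3) + 1.75(2.7) + 0.3(3.8) = 0.39 + 4.73 + 1.14 = 6.26
[6] 1.25(0.3) + 0.6(3.8) = 0.38 + 2.28 = 2.66
Combination 4 governs: w_u = 8.75 kip/ft.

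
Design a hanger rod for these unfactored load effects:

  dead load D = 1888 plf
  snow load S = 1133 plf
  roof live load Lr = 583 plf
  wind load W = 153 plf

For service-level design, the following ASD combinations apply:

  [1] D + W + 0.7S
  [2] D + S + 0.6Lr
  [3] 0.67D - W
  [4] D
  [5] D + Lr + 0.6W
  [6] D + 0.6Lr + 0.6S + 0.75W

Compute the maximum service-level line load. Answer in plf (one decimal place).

[1] 1.0(1888) + 1.0(153) + 0.7(1133) = 1888.0 + 153.0 + 793.1 = 2834.1
[2] 1.0(1888) + 1.0(1133) + 0.6(583) = 1888.0 + 1133.0 + 349.8 = 3370.8
[3] 0.67(1888) - 1.0(153) = 1265.0 - 153.0 = 1112.0
[4] 1.0(1888) = 1888.0
[5] 1.0(1888) + 1.0(583) + 0.6(153) = 1888.0 + 583.0 + 91.8 = 2562.8
[6] 1.0(1888) + 0.6(583) + 0.6(1133) + 0.75(153) = 1888.0 + 349.8 + 679.8 + 114.8 = 3032.4
The controlling combination is 2, giving 3370.8 plf.

3370.8 plf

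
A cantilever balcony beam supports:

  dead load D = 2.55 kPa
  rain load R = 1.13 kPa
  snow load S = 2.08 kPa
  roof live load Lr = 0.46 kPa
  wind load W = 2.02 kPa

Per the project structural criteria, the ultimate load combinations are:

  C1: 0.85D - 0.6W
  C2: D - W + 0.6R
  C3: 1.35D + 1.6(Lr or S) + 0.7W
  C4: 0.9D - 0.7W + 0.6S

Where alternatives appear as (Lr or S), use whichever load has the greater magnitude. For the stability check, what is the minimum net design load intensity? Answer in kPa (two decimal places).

0.96 kPa

(Lr or S) → S = 2.08 kPa.
C1: 0.85(2.55) - 0.6(2.02) = 2.17 - 1.21 = 0.96
C2: 1.0(2.55) - 1.0(2.02) + 0.6(1.13) = 2.55 - 2.02 + 0.68 = 1.21
C3: 1.35(2.55) + 1.6(2.08) + 0.7(2.02) = 3.44 + 3.33 + 1.41 = 8.18
C4: 0.9(2.55) - 0.7(2.02) + 0.6(2.08) = 2.13
Combination 1 gives the minimum: 0.96 kPa.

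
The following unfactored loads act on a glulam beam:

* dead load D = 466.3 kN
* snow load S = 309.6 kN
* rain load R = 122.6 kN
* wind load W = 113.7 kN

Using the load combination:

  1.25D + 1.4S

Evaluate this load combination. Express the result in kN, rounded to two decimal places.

1016.32 kN

1.25(466.3) + 1.4(309.6) = 1016.32
N_u = 1016.32 kN.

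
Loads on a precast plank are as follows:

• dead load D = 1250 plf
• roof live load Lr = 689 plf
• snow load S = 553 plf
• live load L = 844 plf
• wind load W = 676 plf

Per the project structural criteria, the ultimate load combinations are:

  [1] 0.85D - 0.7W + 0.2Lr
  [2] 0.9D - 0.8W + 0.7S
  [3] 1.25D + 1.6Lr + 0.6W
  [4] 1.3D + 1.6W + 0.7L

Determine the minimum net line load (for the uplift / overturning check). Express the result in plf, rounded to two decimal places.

[1] 0.85(1250) - 0.7(676) + 0.2(689) = 727.10
[2] 0.9(1250) - 0.8(676) + 0.7(553) = 971.30
[3] 1.25(1250) + 1.6(689) + 0.6(676) = 3070.50
[4] 1.3(1250) + 1.6(676) + 0.7(844) = 3297.40
Combination 1 gives the minimum: 727.10 plf.

727.10 plf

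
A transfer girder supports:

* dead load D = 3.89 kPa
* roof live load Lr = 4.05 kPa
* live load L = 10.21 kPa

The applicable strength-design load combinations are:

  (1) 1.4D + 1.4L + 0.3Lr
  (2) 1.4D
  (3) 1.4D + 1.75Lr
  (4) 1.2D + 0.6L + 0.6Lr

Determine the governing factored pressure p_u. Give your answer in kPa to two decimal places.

(1) 1.4(3.89) + 1.4(10.21) + 0.3(4.05) = 5.45 + 14.29 + 1.22 = 20.96
(2) 1.4(3.89) = 5.45
(3) 1.4(3.89) + 1.75(4.05) = 12.53
(4) 1.2(3.89) + 0.6(10.21) + 0.6(4.05) = 13.22
The controlling combination is 1, giving 20.96 kPa.

20.96 kPa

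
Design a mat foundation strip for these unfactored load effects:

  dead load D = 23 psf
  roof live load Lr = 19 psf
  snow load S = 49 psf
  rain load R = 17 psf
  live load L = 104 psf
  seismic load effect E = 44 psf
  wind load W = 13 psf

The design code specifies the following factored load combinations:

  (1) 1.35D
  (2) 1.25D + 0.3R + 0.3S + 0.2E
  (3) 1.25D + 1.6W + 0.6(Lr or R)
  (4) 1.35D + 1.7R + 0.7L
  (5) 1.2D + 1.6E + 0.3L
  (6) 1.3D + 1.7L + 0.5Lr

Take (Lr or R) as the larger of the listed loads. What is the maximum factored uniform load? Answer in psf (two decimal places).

(Lr or R) → Lr = 19 psf.
(1) 1.35(23) = 31.05
(2) 1.25(23) + 0.3(17) + 0.3(49) + 0.2(44) = 28.75 + 5.10 + 14.70 + 8.80 = 57.35
(3) 1.25(23) + 1.6(13) + 0.6(19) = 28.75 + 20.80 + 11.40 = 60.95
(4) 1.35(23) + 1.7(17) + 0.7(104) = 31.05 + 28.90 + 72.80 = 132.75
(5) 1.2(23) + 1.6(44) + 0.3(104) = 27.60 + 70.40 + 31.20 = 129.20
(6) 1.3(23) + 1.7(104) + 0.5(19) = 29.90 + 176.80 + 9.50 = 216.20
The controlling combination is 6, giving 216.20 psf.

216.20 psf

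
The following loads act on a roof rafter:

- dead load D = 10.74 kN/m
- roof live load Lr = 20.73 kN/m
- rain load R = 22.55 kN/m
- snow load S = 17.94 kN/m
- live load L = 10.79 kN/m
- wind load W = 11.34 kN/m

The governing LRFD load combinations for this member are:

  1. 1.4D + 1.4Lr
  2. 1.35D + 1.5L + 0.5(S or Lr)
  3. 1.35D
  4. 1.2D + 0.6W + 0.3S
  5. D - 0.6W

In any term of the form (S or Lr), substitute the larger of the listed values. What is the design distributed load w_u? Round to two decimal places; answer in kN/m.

44.06 kN/m

(S or Lr) → Lr = 20.73 kN/m.
1. 1.4(10.74) + 1.4(20.73) = 15.04 + 29.02 = 44.06
2. 1.35(10.74) + 1.5(10.79) + 0.5(20.73) = 41.05
3. 1.35(10.74) = 14.50
4. 1.2(10.74) + 0.6(11.34) + 0.3(17.94) = 12.89 + 6.80 + 5.38 = 25.07
5. 1.0(10.74) - 0.6(11.34) = 10.74 - 6.80 = 3.94
The controlling combination is 1, giving 44.06 kN/m.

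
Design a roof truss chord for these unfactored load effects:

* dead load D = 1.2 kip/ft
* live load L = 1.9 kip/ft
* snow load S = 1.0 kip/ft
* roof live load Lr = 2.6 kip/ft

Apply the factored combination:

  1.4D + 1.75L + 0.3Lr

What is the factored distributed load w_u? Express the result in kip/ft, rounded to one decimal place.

5.8 kip/ft

1.4(1.2) + 1.75(1.9) + 0.3(2.6) = 1.7 + 3.3 + 0.8 = 5.8
w_u = 5.8 kip/ft.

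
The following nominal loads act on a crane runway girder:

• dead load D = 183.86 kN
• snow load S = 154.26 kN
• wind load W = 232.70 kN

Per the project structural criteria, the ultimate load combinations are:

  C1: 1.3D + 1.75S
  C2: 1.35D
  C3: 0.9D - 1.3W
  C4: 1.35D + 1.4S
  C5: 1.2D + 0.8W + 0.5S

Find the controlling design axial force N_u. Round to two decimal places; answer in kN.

508.97 kN

C1: 1.3(183.86) + 1.75(154.26) = 508.97
C2: 1.35(183.86) = 248.21
C3: 0.9(183.86) - 1.3(232.70) = 165.47 - 302.51 = -137.04
C4: 1.35(183.86) + 1.4(154.26) = 464.18
C5: 1.2(183.86) + 0.8(232.70) + 0.5(154.26) = 220.63 + 186.16 + 77.13 = 483.92
The controlling combination is 1, giving 508.97 kN.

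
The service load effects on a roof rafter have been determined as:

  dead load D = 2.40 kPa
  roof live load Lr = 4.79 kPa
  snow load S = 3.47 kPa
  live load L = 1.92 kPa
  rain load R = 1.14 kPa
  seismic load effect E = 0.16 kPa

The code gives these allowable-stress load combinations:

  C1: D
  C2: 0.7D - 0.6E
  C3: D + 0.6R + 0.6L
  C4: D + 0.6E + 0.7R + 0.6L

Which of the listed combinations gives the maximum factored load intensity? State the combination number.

Combination 4

C1: 1.0(2.40) = 2.40
C2: 0.7(2.40) - 0.6(0.16) = 1.58
C3: 1.0(2.40) + 0.6(1.14) + 0.6(1.92) = 4.24
C4: 1.0(2.40) + 0.6(0.16) + 0.7(1.14) + 0.6(1.92) = 4.45
The largest value is 4.45 kPa from combination 4.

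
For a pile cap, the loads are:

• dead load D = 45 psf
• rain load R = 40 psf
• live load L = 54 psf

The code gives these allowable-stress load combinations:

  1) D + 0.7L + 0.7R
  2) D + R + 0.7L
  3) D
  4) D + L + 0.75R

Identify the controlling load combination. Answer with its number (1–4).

Combination 4

1) 1.0(45) + 0.7(54) + 0.7(40) = 45.00 + 37.80 + 28.00 = 110.80
2) 1.0(45) + 1.0(40) + 0.7(54) = 45.00 + 40.00 + 37.80 = 122.80
3) 1.0(45) = 45.00
4) 1.0(45) + 1.0(54) + 0.75(40) = 45.00 + 54.00 + 30.00 = 129.00
The largest value is 129.00 psf from combination 4.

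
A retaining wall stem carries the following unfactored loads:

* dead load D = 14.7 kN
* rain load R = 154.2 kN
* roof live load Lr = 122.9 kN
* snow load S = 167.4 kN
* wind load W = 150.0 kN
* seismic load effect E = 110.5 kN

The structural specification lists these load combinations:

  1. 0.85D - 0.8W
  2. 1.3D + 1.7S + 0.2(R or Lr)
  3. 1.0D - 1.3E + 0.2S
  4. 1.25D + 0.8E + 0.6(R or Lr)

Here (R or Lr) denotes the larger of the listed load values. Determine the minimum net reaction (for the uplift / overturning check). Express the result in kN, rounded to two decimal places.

-107.51 kN

(R or Lr) → R = 154.2 kN.
1. 0.85(14.7) - 0.8(150.0) = -107.51
2. 1.3(14.7) + 1.7(167.4) + 0.2(154.2) = 19.11 + 284.58 + 30.84 = 334.53
3. 1.0(14.7) - 1.3(110.5) + 0.2(167.4) = 14.70 - 143.65 + 33.48 = -95.47
4. 1.25(14.7) + 0.8(110.5) + 0.6(154.2) = 18.38 + 88.40 + 92.52 = 199.30
Combination 1 gives the minimum: -107.51 kN.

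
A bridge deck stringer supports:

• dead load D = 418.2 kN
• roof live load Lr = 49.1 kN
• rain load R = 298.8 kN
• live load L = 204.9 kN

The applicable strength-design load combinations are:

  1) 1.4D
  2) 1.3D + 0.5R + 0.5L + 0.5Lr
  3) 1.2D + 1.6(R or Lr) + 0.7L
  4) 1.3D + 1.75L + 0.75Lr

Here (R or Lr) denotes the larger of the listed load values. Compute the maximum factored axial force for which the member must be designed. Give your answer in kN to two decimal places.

1123.35 kN

(R or Lr) → R = 298.8 kN.
1) 1.4(418.2) = 585.48
2) 1.3(418.2) + 0.5(298.8) + 0.5(204.9) + 0.5(49.1) = 820.06
3) 1.2(418.2) + 1.6(298.8) + 0.7(204.9) = 1123.35
4) 1.3(418.2) + 1.75(204.9) + 0.75(49.1) = 939.06
The controlling combination is 3, giving 1123.35 kN.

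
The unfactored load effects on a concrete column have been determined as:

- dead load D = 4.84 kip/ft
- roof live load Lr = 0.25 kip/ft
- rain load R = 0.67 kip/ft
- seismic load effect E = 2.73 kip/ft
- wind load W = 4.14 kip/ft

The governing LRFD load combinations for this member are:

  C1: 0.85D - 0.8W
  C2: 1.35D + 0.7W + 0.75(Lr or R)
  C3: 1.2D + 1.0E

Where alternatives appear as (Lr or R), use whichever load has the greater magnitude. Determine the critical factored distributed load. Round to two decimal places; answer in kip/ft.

(Lr or R) → R = 0.67 kip/ft.
C1: 0.85(4.84) - 0.8(4.14) = 4.11 - 3.31 = 0.80
C2: 1.35(4.84) + 0.7(4.14) + 0.75(0.67) = 6.53 + 2.90 + 0.50 = 9.93
C3: 1.2(4.84) + 1.0(2.73) = 5.81 + 2.73 = 8.54
Maximum is from combination 2.

9.93 kip/ft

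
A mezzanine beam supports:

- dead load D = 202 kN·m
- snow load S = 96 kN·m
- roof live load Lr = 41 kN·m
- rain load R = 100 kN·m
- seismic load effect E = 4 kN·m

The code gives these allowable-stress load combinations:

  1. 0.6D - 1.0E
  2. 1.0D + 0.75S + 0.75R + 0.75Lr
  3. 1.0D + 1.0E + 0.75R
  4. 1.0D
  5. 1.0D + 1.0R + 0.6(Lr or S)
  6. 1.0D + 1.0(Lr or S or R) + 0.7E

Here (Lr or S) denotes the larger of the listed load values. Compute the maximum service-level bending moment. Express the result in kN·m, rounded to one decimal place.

(Lr or S) → S = 96 kN·m; (Lr or S or R) → R = 100 kN·m.
1. 0.6(202) - 1.0(4) = 121.2 - 4.0 = 117.2
2. 1.0(202) + 0.75(96) + 0.75(100) + 0.75(41) = 202.0 + 72.0 + 75.0 + 30.8 = 379.8
3. 1.0(202) + 1.0(4) + 0.75(100) = 202.0 + 4.0 + 75.0 = 281.0
4. 1.0(202) = 202.0
5. 1.0(202) + 1.0(100) + 0.6(96) = 202.0 + 100.0 + 57.6 = 359.6
6. 1.0(202) + 1.0(100) + 0.7(4) = 202.0 + 100.0 + 2.8 = 304.8
Maximum is from combination 2.

379.8 kN·m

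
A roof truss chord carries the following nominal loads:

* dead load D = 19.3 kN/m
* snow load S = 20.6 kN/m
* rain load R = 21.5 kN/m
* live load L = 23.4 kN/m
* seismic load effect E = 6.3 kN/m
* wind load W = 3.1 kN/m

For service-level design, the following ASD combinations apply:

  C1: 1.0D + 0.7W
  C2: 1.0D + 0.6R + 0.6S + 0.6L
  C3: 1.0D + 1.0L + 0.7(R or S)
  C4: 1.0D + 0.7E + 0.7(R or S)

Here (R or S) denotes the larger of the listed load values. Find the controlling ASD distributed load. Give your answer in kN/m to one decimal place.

58.6 kN/m

(R or S) → R = 21.5 kN/m.
C1: 1.0(19.3) + 0.7(3.1) = 21.5
C2: 1.0(19.3) + 0.6(21.5) + 0.6(20.6) + 0.6(23.4) = 58.6
C3: 1.0(19.3) + 1.0(23.4) + 0.7(21.5) = 57.8
C4: 1.0(19.3) + 0.7(6.3) + 0.7(21.5) = 38.8
Combination 2 governs: w = 58.6 kN/m.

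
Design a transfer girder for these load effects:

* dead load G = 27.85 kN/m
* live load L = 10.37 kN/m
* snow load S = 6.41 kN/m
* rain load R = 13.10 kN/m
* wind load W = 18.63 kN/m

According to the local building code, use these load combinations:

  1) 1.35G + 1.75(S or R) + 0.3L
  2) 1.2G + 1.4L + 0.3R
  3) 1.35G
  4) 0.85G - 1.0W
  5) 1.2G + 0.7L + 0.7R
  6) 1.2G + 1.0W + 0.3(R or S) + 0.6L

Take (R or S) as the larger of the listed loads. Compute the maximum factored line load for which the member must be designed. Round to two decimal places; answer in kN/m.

63.63 kN/m

(S or R) → R = 13.10 kN/m; (R or S) → R = 13.10 kN/m.
1) 1.35(27.85) + 1.75(13.10) + 0.3(10.37) = 63.63
2) 1.2(27.85) + 1.4(10.37) + 0.3(13.10) = 33.42 + 14.52 + 3.93 = 51.87
3) 1.35(27.85) = 37.60
4) 0.85(27.85) - 1.0(18.63) = 23.67 - 18.63 = 5.04
5) 1.2(27.85) + 0.7(10.37) + 0.7(13.10) = 33.42 + 7.26 + 9.17 = 49.85
6) 1.2(27.85) + 1.0(18.63) + 0.3(13.10) + 0.6(10.37) = 33.42 + 18.63 + 3.93 + 6.22 = 62.20
The controlling combination is 1, giving 63.63 kN/m.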